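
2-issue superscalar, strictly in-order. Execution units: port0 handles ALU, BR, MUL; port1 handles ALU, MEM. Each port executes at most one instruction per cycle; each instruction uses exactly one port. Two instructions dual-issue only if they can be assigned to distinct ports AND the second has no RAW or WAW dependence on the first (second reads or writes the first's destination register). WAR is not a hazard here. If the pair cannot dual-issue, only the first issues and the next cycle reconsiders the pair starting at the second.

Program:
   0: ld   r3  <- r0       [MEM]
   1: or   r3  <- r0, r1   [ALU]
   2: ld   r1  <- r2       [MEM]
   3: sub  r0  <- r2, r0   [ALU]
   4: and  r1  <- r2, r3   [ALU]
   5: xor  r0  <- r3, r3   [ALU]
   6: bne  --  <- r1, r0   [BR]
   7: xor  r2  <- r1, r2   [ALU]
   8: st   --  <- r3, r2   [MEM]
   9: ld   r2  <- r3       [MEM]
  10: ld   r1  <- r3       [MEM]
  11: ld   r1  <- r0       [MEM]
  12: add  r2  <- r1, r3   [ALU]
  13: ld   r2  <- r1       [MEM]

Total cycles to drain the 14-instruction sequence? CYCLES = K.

#0 head=0: ld.MEM i0 WAW r3
#1 head=1: or.ALU;ld.MEM i1/i2 pair
#2 head=3: sub.ALU;and.ALU i3/i4 pair
#3 head=5: xor.ALU i5 RAW r0
#4 head=6: bne.BR;xor.ALU i6/i7 pair
#5 head=8: st.MEM i8 no-port MEM/MEM
#6 head=9: ld.MEM i9 no-port MEM/MEM
#7 head=10: ld.MEM i10 no-port MEM/MEM
#8 head=11: ld.MEM i11 RAW r1
#9 head=12: add.ALU i12 WAW r2
#10 head=13: ld.MEM i13 tail

CYCLES = 11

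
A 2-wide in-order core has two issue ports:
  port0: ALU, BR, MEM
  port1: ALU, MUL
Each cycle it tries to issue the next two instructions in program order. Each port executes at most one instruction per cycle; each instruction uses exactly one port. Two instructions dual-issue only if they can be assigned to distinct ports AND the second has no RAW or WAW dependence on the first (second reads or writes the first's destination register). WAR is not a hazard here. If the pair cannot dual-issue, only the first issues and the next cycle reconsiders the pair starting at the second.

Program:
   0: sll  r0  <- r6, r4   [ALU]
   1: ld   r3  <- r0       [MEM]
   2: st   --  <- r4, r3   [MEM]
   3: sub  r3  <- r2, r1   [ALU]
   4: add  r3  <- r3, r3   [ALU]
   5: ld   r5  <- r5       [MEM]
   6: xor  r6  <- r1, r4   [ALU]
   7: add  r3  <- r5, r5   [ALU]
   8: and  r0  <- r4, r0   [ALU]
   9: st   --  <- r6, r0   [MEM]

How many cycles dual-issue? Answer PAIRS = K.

c0: i0 sll.ALU  RAW r0
c1: i1 ld.MEM  no-port MEM/MEM
c2: i2,i3 st.MEM;sub.ALU  dual
c3: i4,i5 add.ALU;ld.MEM  dual
c4: i6,i7 xor.ALU;add.ALU  dual
c5: i8 and.ALU  RAW r0
c6: i9 st.MEM  tail

PAIRS = 3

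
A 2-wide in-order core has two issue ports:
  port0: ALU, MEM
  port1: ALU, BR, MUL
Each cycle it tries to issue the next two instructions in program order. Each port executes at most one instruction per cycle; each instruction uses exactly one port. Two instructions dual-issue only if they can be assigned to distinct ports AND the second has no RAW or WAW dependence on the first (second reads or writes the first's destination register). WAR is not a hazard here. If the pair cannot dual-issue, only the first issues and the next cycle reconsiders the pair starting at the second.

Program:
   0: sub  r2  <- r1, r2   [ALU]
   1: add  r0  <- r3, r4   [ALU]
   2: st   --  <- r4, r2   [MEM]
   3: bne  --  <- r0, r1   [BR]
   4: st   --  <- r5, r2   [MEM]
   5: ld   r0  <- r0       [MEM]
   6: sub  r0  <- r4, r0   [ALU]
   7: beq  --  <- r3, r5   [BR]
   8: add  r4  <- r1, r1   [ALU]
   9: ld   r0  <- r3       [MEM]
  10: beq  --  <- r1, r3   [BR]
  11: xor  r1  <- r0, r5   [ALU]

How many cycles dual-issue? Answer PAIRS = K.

[0] i0&i1  sub.ALU/add.ALU  -- pair
[1] i2&i3  st.MEM/bne.BR  -- pair
[2] i4  st.MEM  -- no-port MEM/MEM
[3] i5  ld.MEM  -- RAW+WAW r0
[4] i6&i7  sub.ALU/beq.BR  -- pair
[5] i8&i9  add.ALU/ld.MEM  -- pair
[6] i10&i11  beq.BR/xor.ALU  -- pair

PAIRS = 5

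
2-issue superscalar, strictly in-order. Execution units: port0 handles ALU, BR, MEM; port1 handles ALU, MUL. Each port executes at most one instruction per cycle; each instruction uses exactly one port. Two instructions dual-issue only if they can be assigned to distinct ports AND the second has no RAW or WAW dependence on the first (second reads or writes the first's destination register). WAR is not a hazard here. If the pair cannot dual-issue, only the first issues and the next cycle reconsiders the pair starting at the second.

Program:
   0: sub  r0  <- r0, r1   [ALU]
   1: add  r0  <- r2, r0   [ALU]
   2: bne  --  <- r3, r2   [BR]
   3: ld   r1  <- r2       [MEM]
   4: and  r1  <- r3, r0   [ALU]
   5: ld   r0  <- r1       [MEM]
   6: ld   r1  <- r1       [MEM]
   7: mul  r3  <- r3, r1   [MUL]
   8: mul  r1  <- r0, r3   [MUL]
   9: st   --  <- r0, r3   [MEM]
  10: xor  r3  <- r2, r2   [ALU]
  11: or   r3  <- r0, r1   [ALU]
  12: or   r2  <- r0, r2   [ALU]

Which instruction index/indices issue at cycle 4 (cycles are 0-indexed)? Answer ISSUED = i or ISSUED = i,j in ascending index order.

[0] i0  sub  -- RAW+WAW r0
[1] i1/i2  add bne  -- dual
[2] i3  ld  -- WAW r1
[3] i4  and  -- RAW r1
[4] i5  ld  -- no-port MEM/MEM
[5] i6  ld  -- RAW r1
[6] i7  mul  -- no-port MUL/MUL
[7] i8/i9  mul st  -- dual
[8] i10  xor  -- WAW r3
[9] i11/i12  or or  -- dual

ISSUED = 5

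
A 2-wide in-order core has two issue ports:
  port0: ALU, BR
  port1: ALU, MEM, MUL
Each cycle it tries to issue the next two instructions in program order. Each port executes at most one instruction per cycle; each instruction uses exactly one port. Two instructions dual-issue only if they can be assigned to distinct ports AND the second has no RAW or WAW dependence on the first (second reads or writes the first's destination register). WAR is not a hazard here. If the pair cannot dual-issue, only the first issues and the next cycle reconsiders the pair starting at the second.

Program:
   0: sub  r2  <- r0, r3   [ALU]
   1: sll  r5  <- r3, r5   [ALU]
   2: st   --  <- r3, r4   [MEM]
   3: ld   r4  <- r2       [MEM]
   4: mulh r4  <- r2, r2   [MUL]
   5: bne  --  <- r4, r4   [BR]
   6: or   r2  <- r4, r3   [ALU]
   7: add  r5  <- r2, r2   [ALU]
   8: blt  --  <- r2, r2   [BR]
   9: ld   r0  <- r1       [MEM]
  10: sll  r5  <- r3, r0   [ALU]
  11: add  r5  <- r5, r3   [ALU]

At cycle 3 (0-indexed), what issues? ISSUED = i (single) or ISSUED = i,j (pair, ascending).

#0 head=0: sub.ALU+sll.ALU i0/i1 2-wide
#1 head=2: st.MEM i2 no-port MEM/MEM
#2 head=3: ld.MEM i3 no-port MEM/MUL
#3 head=4: mulh.MUL i4 RAW r4
#4 head=5: bne.BR+or.ALU i5/i6 2-wide
#5 head=7: add.ALU+blt.BR i7/i8 2-wide
#6 head=9: ld.MEM i9 RAW r0
#7 head=10: sll.ALU i10 RAW+WAW r5
#8 head=11: add.ALU i11 tail

ISSUED = 4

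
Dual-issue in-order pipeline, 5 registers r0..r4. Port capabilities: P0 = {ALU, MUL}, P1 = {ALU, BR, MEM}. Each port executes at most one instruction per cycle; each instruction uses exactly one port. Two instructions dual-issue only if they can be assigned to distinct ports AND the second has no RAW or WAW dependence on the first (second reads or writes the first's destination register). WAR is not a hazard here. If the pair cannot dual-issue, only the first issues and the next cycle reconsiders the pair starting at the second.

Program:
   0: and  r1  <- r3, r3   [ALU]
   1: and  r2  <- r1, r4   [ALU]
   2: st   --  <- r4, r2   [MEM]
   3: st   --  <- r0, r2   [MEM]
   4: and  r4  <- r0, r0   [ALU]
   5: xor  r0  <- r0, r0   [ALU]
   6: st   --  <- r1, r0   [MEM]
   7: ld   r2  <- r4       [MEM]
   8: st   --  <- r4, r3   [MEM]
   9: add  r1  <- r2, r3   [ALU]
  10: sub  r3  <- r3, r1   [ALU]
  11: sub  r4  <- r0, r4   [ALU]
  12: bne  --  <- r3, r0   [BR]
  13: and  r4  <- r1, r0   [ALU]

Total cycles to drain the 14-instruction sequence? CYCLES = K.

CYCLES = 10

0. and.ALU @i0  | RAW r1
1. and.ALU @i1  | RAW r2
2. st.MEM @i2  | no-port MEM/MEM
3. st.MEM/and.ALU @i3&i4  | pair
4. xor.ALU @i5  | RAW r0
5. st.MEM @i6  | no-port MEM/MEM
6. ld.MEM @i7  | no-port MEM/MEM
7. st.MEM/add.ALU @i8&i9  | pair
8. sub.ALU/sub.ALU @i10&i11  | pair
9. bne.BR/and.ALU @i12&i13  | pair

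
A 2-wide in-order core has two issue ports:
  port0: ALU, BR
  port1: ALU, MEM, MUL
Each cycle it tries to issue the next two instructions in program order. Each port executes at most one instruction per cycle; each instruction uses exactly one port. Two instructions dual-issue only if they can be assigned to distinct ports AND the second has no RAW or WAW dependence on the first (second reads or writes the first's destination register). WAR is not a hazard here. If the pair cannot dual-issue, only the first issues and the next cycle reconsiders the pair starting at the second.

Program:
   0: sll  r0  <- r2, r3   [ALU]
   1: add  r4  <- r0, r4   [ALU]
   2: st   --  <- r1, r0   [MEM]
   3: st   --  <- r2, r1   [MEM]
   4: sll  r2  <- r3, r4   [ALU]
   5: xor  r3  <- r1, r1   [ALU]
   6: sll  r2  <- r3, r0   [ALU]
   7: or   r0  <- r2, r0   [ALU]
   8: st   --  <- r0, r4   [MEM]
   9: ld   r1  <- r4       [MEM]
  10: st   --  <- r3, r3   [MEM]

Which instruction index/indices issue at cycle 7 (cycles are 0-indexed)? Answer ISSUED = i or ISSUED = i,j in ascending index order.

ISSUED = 9

c0: i0 sll.ALU  RAW r0
c1: i1/i2 add.ALU;st.MEM  pair
c2: i3/i4 st.MEM;sll.ALU  pair
c3: i5 xor.ALU  RAW r3
c4: i6 sll.ALU  RAW r2
c5: i7 or.ALU  RAW r0
c6: i8 st.MEM  no-port MEM/MEM
c7: i9 ld.MEM  no-port MEM/MEM
c8: i10 st.MEM  tail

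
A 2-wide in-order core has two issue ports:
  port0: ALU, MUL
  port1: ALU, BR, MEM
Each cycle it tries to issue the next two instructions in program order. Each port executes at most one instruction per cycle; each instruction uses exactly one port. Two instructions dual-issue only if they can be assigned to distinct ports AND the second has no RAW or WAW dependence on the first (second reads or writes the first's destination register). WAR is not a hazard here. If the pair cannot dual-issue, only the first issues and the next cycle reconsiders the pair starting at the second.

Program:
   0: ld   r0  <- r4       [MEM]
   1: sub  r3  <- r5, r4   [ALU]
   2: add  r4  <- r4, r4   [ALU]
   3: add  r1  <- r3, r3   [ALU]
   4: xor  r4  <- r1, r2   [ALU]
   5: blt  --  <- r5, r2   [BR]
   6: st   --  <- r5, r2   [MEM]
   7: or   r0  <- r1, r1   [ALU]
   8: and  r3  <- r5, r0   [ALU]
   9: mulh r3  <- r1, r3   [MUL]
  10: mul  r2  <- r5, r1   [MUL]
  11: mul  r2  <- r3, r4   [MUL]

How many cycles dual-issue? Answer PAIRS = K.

[0] i0&i1  ld.MEM sub.ALU  -- 2-wide
[1] i2&i3  add.ALU add.ALU  -- 2-wide
[2] i4&i5  xor.ALU blt.BR  -- 2-wide
[3] i6&i7  st.MEM or.ALU  -- 2-wide
[4] i8  and.ALU  -- RAW+WAW r3
[5] i9  mulh.MUL  -- no-port MUL/MUL
[6] i10  mul.MUL  -- no-port MUL/MUL
[7] i11  mul.MUL  -- tail

PAIRS = 4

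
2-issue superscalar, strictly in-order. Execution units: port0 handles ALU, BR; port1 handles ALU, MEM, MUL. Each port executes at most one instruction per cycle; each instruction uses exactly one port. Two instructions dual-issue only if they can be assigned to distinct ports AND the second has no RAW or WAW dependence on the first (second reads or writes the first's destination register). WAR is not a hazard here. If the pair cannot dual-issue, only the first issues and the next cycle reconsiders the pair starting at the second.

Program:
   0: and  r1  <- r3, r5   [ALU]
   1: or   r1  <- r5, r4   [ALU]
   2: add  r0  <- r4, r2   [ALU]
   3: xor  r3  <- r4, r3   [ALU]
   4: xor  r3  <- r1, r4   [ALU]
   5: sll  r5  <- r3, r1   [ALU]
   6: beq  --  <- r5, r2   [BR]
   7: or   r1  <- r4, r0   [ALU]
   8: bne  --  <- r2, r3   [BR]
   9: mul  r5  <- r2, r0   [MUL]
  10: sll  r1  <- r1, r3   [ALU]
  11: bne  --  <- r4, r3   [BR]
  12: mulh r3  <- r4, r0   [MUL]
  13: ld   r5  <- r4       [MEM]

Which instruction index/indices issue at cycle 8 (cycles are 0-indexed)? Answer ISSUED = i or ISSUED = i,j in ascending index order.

0. and @i0  | WAW r1
1. or;add @i1/i2  | 2-wide
2. xor @i3  | WAW r3
3. xor @i4  | RAW r3
4. sll @i5  | RAW r5
5. beq;or @i6/i7  | 2-wide
6. bne;mul @i8/i9  | 2-wide
7. sll;bne @i10/i11  | 2-wide
8. mulh @i12  | no-port MUL/MEM
9. ld @i13  | tail

ISSUED = 12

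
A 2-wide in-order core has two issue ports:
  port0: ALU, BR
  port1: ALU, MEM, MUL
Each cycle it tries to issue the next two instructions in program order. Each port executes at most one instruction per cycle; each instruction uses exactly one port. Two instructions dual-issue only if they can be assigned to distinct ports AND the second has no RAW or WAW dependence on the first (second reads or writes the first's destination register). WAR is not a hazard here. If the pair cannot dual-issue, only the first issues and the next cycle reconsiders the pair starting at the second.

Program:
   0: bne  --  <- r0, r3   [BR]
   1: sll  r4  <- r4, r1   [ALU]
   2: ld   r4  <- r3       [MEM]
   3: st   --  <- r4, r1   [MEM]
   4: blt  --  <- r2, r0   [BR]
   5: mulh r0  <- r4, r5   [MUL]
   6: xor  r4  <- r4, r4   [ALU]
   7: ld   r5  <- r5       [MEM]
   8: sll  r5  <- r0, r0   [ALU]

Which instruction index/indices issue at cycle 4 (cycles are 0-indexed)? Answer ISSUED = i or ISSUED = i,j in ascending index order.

#0 head=0: bne;sll i0/i1 pair
#1 head=2: ld i2 no-port MEM/MEM
#2 head=3: st;blt i3/i4 pair
#3 head=5: mulh;xor i5/i6 pair
#4 head=7: ld i7 WAW r5
#5 head=8: sll i8 tail

ISSUED = 7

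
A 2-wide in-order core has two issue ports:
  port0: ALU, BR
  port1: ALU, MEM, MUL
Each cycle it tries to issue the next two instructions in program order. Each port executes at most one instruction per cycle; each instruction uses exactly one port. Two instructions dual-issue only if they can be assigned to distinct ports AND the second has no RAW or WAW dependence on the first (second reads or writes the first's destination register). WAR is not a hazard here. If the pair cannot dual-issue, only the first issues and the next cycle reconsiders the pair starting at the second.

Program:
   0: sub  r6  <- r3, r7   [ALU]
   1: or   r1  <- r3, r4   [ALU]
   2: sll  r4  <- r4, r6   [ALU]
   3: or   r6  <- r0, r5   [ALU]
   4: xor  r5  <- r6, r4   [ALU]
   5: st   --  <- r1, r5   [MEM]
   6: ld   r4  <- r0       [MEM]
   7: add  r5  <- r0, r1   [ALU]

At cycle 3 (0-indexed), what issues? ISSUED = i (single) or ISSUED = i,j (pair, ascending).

ISSUED = 5

#0 head=0: sub.ALU;or.ALU i0/i1 pair
#1 head=2: sll.ALU;or.ALU i2/i3 pair
#2 head=4: xor.ALU i4 RAW r5
#3 head=5: st.MEM i5 no-port MEM/MEM
#4 head=6: ld.MEM;add.ALU i6/i7 pair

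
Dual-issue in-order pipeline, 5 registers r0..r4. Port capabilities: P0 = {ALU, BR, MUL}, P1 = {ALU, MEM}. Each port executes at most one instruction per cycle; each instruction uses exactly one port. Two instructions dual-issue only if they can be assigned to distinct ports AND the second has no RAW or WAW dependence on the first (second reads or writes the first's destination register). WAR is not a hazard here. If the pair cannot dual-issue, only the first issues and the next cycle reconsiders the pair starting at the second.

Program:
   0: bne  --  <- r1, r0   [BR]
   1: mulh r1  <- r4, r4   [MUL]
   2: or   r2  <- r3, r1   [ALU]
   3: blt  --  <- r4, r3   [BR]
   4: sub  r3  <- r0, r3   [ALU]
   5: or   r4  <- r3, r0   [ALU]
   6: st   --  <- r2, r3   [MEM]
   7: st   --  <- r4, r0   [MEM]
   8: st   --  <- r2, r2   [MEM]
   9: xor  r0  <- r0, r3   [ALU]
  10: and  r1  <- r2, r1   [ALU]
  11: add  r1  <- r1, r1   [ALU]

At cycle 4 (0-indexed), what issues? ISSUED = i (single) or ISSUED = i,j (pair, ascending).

ISSUED = 5,6

0. bne.BR @i0  | no-port BR/MUL
1. mulh.MUL @i1  | RAW r1
2. or.ALU blt.BR @i2&i3  | pair
3. sub.ALU @i4  | RAW r3
4. or.ALU st.MEM @i5&i6  | pair
5. st.MEM @i7  | no-port MEM/MEM
6. st.MEM xor.ALU @i8&i9  | pair
7. and.ALU @i10  | RAW+WAW r1
8. add.ALU @i11  | tail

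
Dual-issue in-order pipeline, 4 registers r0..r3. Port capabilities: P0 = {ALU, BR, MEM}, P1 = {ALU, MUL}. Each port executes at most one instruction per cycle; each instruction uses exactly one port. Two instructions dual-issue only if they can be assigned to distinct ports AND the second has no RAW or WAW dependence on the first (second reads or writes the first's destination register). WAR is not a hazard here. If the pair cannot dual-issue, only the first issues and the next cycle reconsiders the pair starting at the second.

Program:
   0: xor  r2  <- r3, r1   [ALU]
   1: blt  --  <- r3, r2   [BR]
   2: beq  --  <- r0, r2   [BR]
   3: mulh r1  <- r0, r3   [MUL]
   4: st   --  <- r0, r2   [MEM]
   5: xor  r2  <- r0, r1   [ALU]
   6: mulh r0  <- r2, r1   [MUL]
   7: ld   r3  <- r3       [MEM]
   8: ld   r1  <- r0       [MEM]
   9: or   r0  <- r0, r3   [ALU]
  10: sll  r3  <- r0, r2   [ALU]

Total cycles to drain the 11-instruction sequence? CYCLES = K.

CYCLES = 7

c0: i0 xor.ALU  RAW r2
c1: i1 blt.BR  no-port BR/BR
c2: i2/i3 beq.BR+mulh.MUL  2-wide
c3: i4/i5 st.MEM+xor.ALU  2-wide
c4: i6/i7 mulh.MUL+ld.MEM  2-wide
c5: i8/i9 ld.MEM+or.ALU  2-wide
c6: i10 sll.ALU  tail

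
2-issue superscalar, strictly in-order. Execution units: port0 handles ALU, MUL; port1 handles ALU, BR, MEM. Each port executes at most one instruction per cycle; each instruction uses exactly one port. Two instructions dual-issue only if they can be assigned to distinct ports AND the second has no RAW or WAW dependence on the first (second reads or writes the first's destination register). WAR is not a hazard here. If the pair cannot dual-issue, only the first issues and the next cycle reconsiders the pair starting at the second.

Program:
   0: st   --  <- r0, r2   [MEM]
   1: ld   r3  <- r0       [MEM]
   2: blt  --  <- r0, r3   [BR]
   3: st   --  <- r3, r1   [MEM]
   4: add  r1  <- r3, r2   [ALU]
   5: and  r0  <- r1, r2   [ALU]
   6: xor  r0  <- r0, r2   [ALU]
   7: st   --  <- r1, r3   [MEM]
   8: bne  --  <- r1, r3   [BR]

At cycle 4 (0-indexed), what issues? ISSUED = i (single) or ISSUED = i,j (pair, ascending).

ISSUED = 5

[0] i0  st  -- no-port MEM/MEM
[1] i1  ld  -- no-port MEM/BR
[2] i2  blt  -- no-port BR/MEM
[3] i3+i4  st+add  -- dual
[4] i5  and  -- RAW+WAW r0
[5] i6+i7  xor+st  -- dual
[6] i8  bne  -- tail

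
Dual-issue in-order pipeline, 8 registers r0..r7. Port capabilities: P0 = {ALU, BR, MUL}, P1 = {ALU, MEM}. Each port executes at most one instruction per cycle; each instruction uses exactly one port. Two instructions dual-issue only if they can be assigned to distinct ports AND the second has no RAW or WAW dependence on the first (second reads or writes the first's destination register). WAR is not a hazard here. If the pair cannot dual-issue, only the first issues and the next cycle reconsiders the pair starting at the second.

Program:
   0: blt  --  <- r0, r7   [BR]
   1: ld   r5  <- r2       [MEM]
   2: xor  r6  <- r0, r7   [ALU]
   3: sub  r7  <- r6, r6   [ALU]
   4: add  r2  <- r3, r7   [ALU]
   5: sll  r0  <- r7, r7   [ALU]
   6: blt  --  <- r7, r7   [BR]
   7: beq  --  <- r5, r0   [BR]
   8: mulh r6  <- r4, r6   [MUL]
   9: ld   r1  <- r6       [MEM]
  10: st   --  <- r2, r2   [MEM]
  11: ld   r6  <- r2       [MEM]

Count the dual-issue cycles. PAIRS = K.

PAIRS = 2

c0: i0,i1 blt+ld  2-wide
c1: i2 xor  RAW r6
c2: i3 sub  RAW r7
c3: i4,i5 add+sll  2-wide
c4: i6 blt  no-port BR/BR
c5: i7 beq  no-port BR/MUL
c6: i8 mulh  RAW r6
c7: i9 ld  no-port MEM/MEM
c8: i10 st  no-port MEM/MEM
c9: i11 ld  tail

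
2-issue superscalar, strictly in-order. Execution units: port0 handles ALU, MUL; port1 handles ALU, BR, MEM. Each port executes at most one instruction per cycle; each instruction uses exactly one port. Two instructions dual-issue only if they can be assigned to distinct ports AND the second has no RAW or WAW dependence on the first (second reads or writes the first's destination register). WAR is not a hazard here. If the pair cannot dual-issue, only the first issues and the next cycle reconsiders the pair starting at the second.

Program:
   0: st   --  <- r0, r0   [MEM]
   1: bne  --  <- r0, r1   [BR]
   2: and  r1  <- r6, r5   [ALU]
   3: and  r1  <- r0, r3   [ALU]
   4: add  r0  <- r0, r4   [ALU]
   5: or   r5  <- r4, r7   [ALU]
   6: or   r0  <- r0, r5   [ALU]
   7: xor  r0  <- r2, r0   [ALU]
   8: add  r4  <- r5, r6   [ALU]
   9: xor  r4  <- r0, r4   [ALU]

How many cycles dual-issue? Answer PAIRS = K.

PAIRS = 3

[0] i0  st  -- no-port MEM/BR
[1] i1+i2  bne;and  -- 2-wide
[2] i3+i4  and;add  -- 2-wide
[3] i5  or  -- RAW r5
[4] i6  or  -- RAW+WAW r0
[5] i7+i8  xor;add  -- 2-wide
[6] i9  xor  -- tail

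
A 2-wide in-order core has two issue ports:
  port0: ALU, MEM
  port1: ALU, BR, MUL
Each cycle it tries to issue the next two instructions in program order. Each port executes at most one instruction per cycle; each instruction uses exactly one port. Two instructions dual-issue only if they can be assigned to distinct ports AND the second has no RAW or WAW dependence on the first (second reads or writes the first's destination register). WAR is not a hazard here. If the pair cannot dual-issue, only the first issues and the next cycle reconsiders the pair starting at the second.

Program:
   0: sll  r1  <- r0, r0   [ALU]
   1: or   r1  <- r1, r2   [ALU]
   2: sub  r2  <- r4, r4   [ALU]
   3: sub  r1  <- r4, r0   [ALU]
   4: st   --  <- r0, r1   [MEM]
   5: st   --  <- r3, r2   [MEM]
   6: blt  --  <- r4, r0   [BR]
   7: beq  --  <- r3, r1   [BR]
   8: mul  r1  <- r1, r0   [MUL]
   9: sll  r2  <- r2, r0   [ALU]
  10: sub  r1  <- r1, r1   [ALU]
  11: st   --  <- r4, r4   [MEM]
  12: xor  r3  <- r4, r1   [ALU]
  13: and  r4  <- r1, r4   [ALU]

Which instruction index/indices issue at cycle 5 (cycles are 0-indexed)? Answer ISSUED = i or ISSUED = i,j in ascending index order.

0. sll.ALU @i0  | RAW+WAW r1
1. or.ALU+sub.ALU @i1/i2  | pair
2. sub.ALU @i3  | RAW r1
3. st.MEM @i4  | no-port MEM/MEM
4. st.MEM+blt.BR @i5/i6  | pair
5. beq.BR @i7  | no-port BR/MUL
6. mul.MUL+sll.ALU @i8/i9  | pair
7. sub.ALU+st.MEM @i10/i11  | pair
8. xor.ALU+and.ALU @i12/i13  | pair

ISSUED = 7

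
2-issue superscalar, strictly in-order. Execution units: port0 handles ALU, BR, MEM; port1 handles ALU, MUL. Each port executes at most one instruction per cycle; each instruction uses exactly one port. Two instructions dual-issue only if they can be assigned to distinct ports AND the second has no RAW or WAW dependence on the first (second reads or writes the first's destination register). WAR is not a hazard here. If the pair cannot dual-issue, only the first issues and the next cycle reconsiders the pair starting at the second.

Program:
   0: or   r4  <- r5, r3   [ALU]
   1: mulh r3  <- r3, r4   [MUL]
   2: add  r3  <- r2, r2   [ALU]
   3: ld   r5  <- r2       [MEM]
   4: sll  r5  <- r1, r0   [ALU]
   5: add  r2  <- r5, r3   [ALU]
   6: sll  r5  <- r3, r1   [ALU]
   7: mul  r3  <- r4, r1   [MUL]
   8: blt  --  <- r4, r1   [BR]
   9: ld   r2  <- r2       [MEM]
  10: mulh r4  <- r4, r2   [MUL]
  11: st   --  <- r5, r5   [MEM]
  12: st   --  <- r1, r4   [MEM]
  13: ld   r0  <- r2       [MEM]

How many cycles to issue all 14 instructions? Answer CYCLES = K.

CYCLES = 10

[0] i0  or  -- RAW r4
[1] i1  mulh  -- WAW r3
[2] i2/i3  add/ld  -- 2-wide
[3] i4  sll  -- RAW r5
[4] i5/i6  add/sll  -- 2-wide
[5] i7/i8  mul/blt  -- 2-wide
[6] i9  ld  -- RAW r2
[7] i10/i11  mulh/st  -- 2-wide
[8] i12  st  -- no-port MEM/MEM
[9] i13  ld  -- tail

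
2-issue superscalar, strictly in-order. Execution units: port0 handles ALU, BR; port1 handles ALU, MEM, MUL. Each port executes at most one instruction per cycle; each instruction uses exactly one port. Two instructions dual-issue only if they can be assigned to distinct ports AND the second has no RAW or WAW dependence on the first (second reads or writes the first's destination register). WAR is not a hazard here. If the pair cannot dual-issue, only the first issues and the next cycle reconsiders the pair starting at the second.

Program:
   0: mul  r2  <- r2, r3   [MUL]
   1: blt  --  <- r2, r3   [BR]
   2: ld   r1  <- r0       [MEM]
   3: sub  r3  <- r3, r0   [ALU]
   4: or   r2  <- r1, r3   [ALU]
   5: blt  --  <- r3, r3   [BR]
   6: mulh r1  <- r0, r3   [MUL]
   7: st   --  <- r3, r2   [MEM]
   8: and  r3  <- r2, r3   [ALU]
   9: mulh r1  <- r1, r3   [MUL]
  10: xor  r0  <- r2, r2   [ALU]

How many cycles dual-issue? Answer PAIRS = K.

PAIRS = 4

c0: i0 mul  RAW r2
c1: i1+i2 blt;ld  dual
c2: i3 sub  RAW r3
c3: i4+i5 or;blt  dual
c4: i6 mulh  no-port MUL/MEM
c5: i7+i8 st;and  dual
c6: i9+i10 mulh;xor  dual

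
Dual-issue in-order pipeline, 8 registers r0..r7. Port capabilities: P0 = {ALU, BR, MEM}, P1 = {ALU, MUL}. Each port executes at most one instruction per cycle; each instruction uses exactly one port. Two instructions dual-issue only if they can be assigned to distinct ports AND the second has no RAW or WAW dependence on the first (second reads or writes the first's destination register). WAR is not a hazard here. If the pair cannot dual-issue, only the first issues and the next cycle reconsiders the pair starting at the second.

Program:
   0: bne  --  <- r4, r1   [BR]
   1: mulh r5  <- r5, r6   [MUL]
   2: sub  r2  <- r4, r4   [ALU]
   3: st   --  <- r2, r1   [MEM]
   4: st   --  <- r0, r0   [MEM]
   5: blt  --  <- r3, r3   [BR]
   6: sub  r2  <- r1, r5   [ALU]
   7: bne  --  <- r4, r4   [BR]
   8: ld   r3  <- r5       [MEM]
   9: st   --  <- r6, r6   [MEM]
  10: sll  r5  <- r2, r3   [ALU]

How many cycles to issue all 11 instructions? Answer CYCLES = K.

[0] i0+i1  bne;mulh  -- pair
[1] i2  sub  -- RAW r2
[2] i3  st  -- no-port MEM/MEM
[3] i4  st  -- no-port MEM/BR
[4] i5+i6  blt;sub  -- pair
[5] i7  bne  -- no-port BR/MEM
[6] i8  ld  -- no-port MEM/MEM
[7] i9+i10  st;sll  -- pair

CYCLES = 8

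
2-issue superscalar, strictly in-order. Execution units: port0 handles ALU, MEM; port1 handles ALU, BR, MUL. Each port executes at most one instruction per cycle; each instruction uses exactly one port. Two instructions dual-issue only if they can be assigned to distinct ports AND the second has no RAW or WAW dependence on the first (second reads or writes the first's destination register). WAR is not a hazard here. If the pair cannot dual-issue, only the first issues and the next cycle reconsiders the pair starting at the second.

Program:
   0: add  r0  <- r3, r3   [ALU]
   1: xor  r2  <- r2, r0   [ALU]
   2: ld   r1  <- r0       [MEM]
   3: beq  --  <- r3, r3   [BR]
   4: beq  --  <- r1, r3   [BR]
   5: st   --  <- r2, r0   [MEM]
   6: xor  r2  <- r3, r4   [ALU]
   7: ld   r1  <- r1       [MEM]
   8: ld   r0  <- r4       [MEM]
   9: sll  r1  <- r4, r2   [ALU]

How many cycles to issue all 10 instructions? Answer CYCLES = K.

c0: i0 add.ALU  RAW r0
c1: i1/i2 xor.ALU/ld.MEM  2-wide
c2: i3 beq.BR  no-port BR/BR
c3: i4/i5 beq.BR/st.MEM  2-wide
c4: i6/i7 xor.ALU/ld.MEM  2-wide
c5: i8/i9 ld.MEM/sll.ALU  2-wide

CYCLES = 6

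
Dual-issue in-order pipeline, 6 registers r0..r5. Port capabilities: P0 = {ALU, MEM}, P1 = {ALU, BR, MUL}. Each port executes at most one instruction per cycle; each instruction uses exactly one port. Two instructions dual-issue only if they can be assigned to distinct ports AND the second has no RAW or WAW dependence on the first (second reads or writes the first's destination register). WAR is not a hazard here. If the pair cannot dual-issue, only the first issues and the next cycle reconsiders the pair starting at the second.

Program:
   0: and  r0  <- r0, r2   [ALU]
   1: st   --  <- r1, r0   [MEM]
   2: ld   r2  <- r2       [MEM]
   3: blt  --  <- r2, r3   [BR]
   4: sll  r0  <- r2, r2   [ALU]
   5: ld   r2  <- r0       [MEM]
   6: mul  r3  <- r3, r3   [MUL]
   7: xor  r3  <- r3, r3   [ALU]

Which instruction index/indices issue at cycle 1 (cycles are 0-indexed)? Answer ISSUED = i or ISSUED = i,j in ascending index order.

0. and.ALU @i0  | RAW r0
1. st.MEM @i1  | no-port MEM/MEM
2. ld.MEM @i2  | RAW r2
3. blt.BR sll.ALU @i3/i4  | dual
4. ld.MEM mul.MUL @i5/i6  | dual
5. xor.ALU @i7  | tail

ISSUED = 1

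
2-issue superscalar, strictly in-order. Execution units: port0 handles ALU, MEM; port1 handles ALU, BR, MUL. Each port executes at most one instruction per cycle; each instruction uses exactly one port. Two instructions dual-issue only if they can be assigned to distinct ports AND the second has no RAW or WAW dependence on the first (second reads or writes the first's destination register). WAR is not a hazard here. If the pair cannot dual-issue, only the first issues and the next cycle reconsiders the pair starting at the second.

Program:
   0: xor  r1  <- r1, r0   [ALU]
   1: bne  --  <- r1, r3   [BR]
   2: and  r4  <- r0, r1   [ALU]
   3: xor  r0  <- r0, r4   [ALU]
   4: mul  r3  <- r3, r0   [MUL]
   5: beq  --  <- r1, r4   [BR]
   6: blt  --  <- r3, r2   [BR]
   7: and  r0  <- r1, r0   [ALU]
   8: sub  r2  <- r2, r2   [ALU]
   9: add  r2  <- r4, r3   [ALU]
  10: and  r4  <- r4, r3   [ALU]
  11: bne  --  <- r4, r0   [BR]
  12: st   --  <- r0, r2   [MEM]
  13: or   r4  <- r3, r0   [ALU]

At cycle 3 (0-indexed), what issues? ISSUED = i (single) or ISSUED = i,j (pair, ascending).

  cy0 -> i0 (xor) RAW r1
  cy1 -> i1,i2 (bne;and) dual
  cy2 -> i3 (xor) RAW r0
  cy3 -> i4 (mul) no-port MUL/BR
  cy4 -> i5 (beq) no-port BR/BR
  cy5 -> i6,i7 (blt;and) dual
  cy6 -> i8 (sub) WAW r2
  cy7 -> i9,i10 (add;and) dual
  cy8 -> i11,i12 (bne;st) dual
  cy9 -> i13 (or) tail

ISSUED = 4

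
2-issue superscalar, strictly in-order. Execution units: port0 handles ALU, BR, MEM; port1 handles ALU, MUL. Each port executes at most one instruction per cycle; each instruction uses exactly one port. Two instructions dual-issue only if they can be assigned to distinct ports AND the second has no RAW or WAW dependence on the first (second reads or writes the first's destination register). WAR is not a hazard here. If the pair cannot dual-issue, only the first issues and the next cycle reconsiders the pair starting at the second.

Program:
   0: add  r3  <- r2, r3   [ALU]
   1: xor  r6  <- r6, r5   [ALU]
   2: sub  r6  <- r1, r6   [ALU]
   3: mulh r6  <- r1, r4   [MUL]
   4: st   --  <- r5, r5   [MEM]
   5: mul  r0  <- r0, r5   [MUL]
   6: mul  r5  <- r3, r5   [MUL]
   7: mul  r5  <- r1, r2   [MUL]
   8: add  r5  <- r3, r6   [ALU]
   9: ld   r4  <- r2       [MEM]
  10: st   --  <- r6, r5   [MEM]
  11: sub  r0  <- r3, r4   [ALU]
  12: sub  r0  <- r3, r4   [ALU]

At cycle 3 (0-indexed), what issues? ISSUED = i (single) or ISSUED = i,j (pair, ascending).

#0 head=0: add;xor i0&i1 pair
#1 head=2: sub i2 WAW r6
#2 head=3: mulh;st i3&i4 pair
#3 head=5: mul i5 no-port MUL/MUL
#4 head=6: mul i6 no-port MUL/MUL
#5 head=7: mul i7 WAW r5
#6 head=8: add;ld i8&i9 pair
#7 head=10: st;sub i10&i11 pair
#8 head=12: sub i12 tail

ISSUED = 5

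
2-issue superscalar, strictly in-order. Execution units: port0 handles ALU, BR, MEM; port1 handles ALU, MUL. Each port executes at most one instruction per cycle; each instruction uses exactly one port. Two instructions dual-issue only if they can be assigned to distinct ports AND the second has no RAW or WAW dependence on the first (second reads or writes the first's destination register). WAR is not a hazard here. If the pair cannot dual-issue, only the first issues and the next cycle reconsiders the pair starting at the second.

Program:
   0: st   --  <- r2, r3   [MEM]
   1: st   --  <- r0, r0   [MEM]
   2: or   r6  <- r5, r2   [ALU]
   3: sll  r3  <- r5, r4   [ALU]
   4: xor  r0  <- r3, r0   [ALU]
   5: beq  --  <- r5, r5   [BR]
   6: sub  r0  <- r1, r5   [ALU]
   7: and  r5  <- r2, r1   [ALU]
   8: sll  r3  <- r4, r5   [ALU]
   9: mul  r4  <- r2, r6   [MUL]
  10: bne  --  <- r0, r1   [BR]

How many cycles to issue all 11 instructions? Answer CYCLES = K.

c0: i0 st  no-port MEM/MEM
c1: i1&i2 st or  dual
c2: i3 sll  RAW r3
c3: i4&i5 xor beq  dual
c4: i6&i7 sub and  dual
c5: i8&i9 sll mul  dual
c6: i10 bne  tail

CYCLES = 7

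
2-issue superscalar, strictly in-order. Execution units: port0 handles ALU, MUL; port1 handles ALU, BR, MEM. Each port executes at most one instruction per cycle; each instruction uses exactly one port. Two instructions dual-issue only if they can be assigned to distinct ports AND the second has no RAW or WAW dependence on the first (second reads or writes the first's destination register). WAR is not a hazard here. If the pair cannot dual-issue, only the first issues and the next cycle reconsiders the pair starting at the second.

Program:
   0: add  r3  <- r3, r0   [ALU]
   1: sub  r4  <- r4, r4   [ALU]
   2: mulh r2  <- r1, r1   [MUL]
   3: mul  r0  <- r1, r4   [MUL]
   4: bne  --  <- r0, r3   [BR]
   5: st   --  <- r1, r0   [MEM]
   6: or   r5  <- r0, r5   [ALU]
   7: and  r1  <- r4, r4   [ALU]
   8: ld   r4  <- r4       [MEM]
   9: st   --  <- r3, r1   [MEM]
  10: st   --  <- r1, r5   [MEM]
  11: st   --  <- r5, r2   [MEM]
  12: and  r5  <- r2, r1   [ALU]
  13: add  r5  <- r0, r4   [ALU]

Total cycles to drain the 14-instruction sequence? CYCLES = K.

[0] i0/i1  add.ALU sub.ALU  -- dual
[1] i2  mulh.MUL  -- no-port MUL/MUL
[2] i3  mul.MUL  -- RAW r0
[3] i4  bne.BR  -- no-port BR/MEM
[4] i5/i6  st.MEM or.ALU  -- dual
[5] i7/i8  and.ALU ld.MEM  -- dual
[6] i9  st.MEM  -- no-port MEM/MEM
[7] i10  st.MEM  -- no-port MEM/MEM
[8] i11/i12  st.MEM and.ALU  -- dual
[9] i13  add.ALU  -- tail

CYCLES = 10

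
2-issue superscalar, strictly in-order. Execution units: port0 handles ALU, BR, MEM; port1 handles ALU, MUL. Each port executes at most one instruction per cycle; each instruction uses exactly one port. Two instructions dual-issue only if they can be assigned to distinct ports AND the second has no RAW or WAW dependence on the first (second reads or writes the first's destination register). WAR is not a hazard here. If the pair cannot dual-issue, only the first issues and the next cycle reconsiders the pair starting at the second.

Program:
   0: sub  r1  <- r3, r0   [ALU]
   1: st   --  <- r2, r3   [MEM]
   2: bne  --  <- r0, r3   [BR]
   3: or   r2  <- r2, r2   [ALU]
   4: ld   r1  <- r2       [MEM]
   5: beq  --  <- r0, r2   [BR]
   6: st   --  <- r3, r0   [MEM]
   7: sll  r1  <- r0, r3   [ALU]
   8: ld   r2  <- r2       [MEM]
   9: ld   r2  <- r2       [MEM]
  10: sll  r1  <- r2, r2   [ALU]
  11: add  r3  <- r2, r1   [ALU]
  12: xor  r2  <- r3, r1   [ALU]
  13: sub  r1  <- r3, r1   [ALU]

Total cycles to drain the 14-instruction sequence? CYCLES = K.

CYCLES = 10

c0: i0,i1 sub.ALU st.MEM  dual
c1: i2,i3 bne.BR or.ALU  dual
c2: i4 ld.MEM  no-port MEM/BR
c3: i5 beq.BR  no-port BR/MEM
c4: i6,i7 st.MEM sll.ALU  dual
c5: i8 ld.MEM  no-port MEM/MEM
c6: i9 ld.MEM  RAW r2
c7: i10 sll.ALU  RAW r1
c8: i11 add.ALU  RAW r3
c9: i12,i13 xor.ALU sub.ALU  dual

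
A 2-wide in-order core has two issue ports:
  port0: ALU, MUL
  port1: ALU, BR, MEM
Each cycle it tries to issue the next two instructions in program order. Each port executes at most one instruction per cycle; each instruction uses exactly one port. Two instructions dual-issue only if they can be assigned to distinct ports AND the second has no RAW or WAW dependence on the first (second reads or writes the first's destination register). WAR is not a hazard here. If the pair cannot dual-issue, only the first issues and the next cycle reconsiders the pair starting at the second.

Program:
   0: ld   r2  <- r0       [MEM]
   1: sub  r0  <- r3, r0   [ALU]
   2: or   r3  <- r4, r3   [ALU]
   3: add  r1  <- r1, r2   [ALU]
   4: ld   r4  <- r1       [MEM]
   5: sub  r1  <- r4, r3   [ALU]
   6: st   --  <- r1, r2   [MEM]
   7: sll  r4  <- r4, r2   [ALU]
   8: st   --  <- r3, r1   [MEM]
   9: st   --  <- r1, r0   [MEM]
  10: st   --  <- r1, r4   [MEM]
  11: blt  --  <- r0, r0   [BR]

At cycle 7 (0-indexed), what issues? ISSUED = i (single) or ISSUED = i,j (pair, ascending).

ISSUED = 10

#0 head=0: ld sub i0/i1 2-wide
#1 head=2: or add i2/i3 2-wide
#2 head=4: ld i4 RAW r4
#3 head=5: sub i5 RAW r1
#4 head=6: st sll i6/i7 2-wide
#5 head=8: st i8 no-port MEM/MEM
#6 head=9: st i9 no-port MEM/MEM
#7 head=10: st i10 no-port MEM/BR
#8 head=11: blt i11 tail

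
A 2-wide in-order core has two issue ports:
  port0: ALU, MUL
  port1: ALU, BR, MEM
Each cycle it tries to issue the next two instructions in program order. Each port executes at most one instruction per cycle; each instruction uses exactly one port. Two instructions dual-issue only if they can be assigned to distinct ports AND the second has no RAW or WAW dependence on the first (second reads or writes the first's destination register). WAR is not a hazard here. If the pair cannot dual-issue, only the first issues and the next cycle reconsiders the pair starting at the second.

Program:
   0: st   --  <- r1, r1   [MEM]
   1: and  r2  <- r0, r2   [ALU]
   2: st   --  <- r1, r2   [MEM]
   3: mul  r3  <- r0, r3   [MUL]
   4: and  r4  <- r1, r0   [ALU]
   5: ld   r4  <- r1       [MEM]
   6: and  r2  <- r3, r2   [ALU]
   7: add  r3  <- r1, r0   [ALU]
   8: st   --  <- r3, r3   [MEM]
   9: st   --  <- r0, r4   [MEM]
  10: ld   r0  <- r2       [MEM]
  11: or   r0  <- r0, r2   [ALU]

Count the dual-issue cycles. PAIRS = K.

PAIRS = 3

  cy0 -> i0&i1 (st.MEM;and.ALU) pair
  cy1 -> i2&i3 (st.MEM;mul.MUL) pair
  cy2 -> i4 (and.ALU) WAW r4
  cy3 -> i5&i6 (ld.MEM;and.ALU) pair
  cy4 -> i7 (add.ALU) RAW r3
  cy5 -> i8 (st.MEM) no-port MEM/MEM
  cy6 -> i9 (st.MEM) no-port MEM/MEM
  cy7 -> i10 (ld.MEM) RAW+WAW r0
  cy8 -> i11 (or.ALU) tail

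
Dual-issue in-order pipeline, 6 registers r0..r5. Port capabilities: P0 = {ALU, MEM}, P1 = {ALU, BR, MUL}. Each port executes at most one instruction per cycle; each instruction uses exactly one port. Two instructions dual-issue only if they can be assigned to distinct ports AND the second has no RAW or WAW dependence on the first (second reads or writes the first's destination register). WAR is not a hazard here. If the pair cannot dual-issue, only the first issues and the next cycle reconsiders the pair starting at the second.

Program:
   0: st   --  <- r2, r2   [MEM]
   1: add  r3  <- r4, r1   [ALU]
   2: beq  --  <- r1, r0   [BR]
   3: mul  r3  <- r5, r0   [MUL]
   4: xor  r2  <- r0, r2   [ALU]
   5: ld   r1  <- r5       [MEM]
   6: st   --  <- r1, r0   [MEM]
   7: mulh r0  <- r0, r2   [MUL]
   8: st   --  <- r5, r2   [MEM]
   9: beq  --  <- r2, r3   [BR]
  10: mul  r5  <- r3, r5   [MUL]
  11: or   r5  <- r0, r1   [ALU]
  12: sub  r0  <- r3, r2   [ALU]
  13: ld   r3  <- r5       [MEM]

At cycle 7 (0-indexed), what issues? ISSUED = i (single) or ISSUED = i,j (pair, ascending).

ISSUED = 11,12

#0 head=0: st.MEM/add.ALU i0/i1 pair
#1 head=2: beq.BR i2 no-port BR/MUL
#2 head=3: mul.MUL/xor.ALU i3/i4 pair
#3 head=5: ld.MEM i5 no-port MEM/MEM
#4 head=6: st.MEM/mulh.MUL i6/i7 pair
#5 head=8: st.MEM/beq.BR i8/i9 pair
#6 head=10: mul.MUL i10 WAW r5
#7 head=11: or.ALU/sub.ALU i11/i12 pair
#8 head=13: ld.MEM i13 tail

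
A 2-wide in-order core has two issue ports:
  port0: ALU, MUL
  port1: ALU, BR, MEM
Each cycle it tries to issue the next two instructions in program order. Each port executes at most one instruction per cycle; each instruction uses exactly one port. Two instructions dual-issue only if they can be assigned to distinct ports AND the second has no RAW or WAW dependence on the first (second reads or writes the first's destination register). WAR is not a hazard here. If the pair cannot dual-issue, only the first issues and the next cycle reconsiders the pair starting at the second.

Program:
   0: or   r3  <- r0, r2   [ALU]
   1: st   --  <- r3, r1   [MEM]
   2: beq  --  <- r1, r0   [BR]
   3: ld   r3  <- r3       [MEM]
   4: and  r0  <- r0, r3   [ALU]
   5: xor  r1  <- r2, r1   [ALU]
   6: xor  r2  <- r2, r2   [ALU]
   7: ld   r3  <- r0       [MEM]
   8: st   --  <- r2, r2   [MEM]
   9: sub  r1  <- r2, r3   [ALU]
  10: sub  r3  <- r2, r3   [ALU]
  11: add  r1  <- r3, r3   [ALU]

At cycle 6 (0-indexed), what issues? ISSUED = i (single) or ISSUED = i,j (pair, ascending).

ISSUED = 8,9

#0 head=0: or i0 RAW r3
#1 head=1: st i1 no-port MEM/BR
#2 head=2: beq i2 no-port BR/MEM
#3 head=3: ld i3 RAW r3
#4 head=4: and;xor i4/i5 pair
#5 head=6: xor;ld i6/i7 pair
#6 head=8: st;sub i8/i9 pair
#7 head=10: sub i10 RAW r3
#8 head=11: add i11 tail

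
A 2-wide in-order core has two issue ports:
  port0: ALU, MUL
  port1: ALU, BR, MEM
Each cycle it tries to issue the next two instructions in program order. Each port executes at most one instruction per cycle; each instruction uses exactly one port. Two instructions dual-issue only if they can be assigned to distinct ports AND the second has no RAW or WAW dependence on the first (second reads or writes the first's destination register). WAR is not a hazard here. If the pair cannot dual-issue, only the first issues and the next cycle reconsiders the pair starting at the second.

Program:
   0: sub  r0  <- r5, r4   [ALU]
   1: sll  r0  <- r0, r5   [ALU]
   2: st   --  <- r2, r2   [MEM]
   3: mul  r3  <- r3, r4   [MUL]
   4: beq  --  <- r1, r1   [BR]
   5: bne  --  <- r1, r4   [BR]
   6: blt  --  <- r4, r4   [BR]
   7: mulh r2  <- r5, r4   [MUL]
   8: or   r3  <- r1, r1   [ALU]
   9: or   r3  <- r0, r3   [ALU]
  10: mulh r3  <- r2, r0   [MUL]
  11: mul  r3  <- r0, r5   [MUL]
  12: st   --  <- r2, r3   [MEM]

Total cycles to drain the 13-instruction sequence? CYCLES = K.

CYCLES = 10

[0] i0  sub  -- RAW+WAW r0
[1] i1/i2  sll st  -- dual
[2] i3/i4  mul beq  -- dual
[3] i5  bne  -- no-port BR/BR
[4] i6/i7  blt mulh  -- dual
[5] i8  or  -- RAW+WAW r3
[6] i9  or  -- WAW r3
[7] i10  mulh  -- no-port MUL/MUL
[8] i11  mul  -- RAW r3
[9] i12  st  -- tail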